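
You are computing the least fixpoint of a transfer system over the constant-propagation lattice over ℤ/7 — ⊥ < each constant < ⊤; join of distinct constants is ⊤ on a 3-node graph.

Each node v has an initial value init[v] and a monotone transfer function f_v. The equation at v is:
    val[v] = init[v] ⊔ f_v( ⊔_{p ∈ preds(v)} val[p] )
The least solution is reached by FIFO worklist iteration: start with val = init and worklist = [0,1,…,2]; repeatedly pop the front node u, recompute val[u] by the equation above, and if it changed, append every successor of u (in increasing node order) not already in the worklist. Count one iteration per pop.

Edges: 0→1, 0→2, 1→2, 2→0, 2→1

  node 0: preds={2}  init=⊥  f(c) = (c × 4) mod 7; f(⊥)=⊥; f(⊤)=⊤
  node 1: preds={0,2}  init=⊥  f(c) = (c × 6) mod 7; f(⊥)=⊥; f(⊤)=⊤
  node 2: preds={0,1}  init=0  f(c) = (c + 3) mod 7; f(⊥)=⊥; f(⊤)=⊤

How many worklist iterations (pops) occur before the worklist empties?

Trace (6 dequeues):
  [1] u=0 | in 0 | out 0 | prev ⊥ | push {}
  [2] u=1 | in 0 | out 0 | prev ⊥ | push {}
  [3] u=2 | in 0 | out ⊤ | prev 0 | push {0,1}
  [4] u=0 | in ⊤ | out ⊤ | prev 0 | push {2}
  [5] u=1 | in ⊤ | out ⊤ | prev 0 | push {}
  [6] u=2 | in ⊤ | out ⊤ | ==

Converged values:
  [0] ⊤
  [1] ⊤
  [2] ⊤

6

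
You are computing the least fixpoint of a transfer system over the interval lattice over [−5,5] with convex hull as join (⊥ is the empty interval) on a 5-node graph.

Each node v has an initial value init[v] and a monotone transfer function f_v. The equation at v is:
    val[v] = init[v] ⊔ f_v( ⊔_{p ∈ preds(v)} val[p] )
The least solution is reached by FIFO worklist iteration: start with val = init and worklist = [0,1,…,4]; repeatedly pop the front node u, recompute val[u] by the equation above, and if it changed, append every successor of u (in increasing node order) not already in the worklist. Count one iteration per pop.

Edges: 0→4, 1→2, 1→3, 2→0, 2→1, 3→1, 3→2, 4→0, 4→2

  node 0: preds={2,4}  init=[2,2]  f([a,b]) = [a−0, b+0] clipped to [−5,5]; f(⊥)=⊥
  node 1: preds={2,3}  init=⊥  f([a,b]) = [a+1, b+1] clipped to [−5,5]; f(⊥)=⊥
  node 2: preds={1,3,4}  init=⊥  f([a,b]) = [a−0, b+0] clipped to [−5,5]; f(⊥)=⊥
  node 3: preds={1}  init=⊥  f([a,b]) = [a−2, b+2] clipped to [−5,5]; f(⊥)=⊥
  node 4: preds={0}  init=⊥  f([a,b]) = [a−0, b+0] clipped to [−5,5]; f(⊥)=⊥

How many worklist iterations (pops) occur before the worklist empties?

52

Trace (52 dequeues):
  [1] u=0 | in ⊥ | out [2,2] | ==
  [2] u=1 | in ⊥ | out ⊥ | ==
  [3] u=2 | in ⊥ | out ⊥ | ==
  [4] u=3 | in ⊥ | out ⊥ | ==
  [5] u=4 | in [2,2] | out [2,2] | prev ⊥ | push {0,2}
  [6] u=0 | in [2,2] | out [2,2] | ==
  [7] u=2 | in [2,2] | out [2,2] | prev ⊥ | push {0,1}
  [8] u=0 | in [2,2] | out [2,2] | ==
  [9] u=1 | in [2,2] | out [3,3] | prev ⊥ | push {2,3}
  [10] u=2 | in [2,3] | out [2,3] | prev [2,2] | push {0,1}
  [11] u=3 | in [3,3] | out [1,5] | prev ⊥ | push {2}
  [12] u=0 | in [2,3] | out [2,3] | prev [2,2] | push {4}
  [13] u=1 | in [1,5] | out [2,5] | prev [3,3] | push {3}
  [14] u=2 | in [1,5] | out [1,5] | prev [2,3] | push {0,1}
  [15] u=4 | in [2,3] | out [2,3] | prev [2,2] | push {2}
  [16] u=3 | in [2,5] | out [0,5] | prev [1,5] | push {}
  [17] u=0 | in [1,5] | out [1,5] | prev [2,3] | push {4}
  [18] u=1 | in [0,5] | out [1,5] | prev [2,5] | push {3}
  [19] u=2 | in [0,5] | out [0,5] | prev [1,5] | push {0,1}
  [20] u=4 | in [1,5] | out [1,5] | prev [2,3] | push {2}
  [21] u=3 | in [1,5] | out [-1,5] | prev [0,5] | push {}
  [22] u=0 | in [0,5] | out [0,5] | prev [1,5] | push {4}
  [23] u=1 | in [-1,5] | out [0,5] | prev [1,5] | push {3}
  [24] u=2 | in [-1,5] | out [-1,5] | prev [0,5] | push {0,1}
  [25] u=4 | in [0,5] | out [0,5] | prev [1,5] | push {2}
  [26] u=3 | in [0,5] | out [-2,5] | prev [-1,5] | push {}
  [27] u=0 | in [-1,5] | out [-1,5] | prev [0,5] | push {4}
  [28] u=1 | in [-2,5] | out [-1,5] | prev [0,5] | push {3}
  [29] u=2 | in [-2,5] | out [-2,5] | prev [-1,5] | push {0,1}
  [30] u=4 | in [-1,5] | out [-1,5] | prev [0,5] | push {2}
  [31] u=3 | in [-1,5] | out [-3,5] | prev [-2,5] | push {}
  [32] u=0 | in [-2,5] | out [-2,5] | prev [-1,5] | push {4}
  [33] u=1 | in [-3,5] | out [-2,5] | prev [-1,5] | push {3}
  [34] u=2 | in [-3,5] | out [-3,5] | prev [-2,5] | push {0,1}
  [35] u=4 | in [-2,5] | out [-2,5] | prev [-1,5] | push {2}
  [36] u=3 | in [-2,5] | out [-4,5] | prev [-3,5] | push {}
  [37] u=0 | in [-3,5] | out [-3,5] | prev [-2,5] | push {4}
  [38] u=1 | in [-4,5] | out [-3,5] | prev [-2,5] | push {3}
  [39] u=2 | in [-4,5] | out [-4,5] | prev [-3,5] | push {0,1}
  [40] u=4 | in [-3,5] | out [-3,5] | prev [-2,5] | push {2}
  [41] u=3 | in [-3,5] | out [-5,5] | prev [-4,5] | push {}
  [42] u=0 | in [-4,5] | out [-4,5] | prev [-3,5] | push {4}
  [43] u=1 | in [-5,5] | out [-4,5] | prev [-3,5] | push {3}
  [44] u=2 | in [-5,5] | out [-5,5] | prev [-4,5] | push {0,1}
  [45] u=4 | in [-4,5] | out [-4,5] | prev [-3,5] | push {2}
  [46] u=3 | in [-4,5] | out [-5,5] | ==
  [47] u=0 | in [-5,5] | out [-5,5] | prev [-4,5] | push {4}
  [48] u=1 | in [-5,5] | out [-4,5] | ==
  [49] u=2 | in [-5,5] | out [-5,5] | ==
  [50] u=4 | in [-5,5] | out [-5,5] | prev [-4,5] | push {0,2}
  [51] u=0 | in [-5,5] | out [-5,5] | ==
  [52] u=2 | in [-5,5] | out [-5,5] | ==

Converged values:
  [0] [-5,5]
  [1] [-4,5]
  [2] [-5,5]
  [3] [-5,5]
  [4] [-5,5]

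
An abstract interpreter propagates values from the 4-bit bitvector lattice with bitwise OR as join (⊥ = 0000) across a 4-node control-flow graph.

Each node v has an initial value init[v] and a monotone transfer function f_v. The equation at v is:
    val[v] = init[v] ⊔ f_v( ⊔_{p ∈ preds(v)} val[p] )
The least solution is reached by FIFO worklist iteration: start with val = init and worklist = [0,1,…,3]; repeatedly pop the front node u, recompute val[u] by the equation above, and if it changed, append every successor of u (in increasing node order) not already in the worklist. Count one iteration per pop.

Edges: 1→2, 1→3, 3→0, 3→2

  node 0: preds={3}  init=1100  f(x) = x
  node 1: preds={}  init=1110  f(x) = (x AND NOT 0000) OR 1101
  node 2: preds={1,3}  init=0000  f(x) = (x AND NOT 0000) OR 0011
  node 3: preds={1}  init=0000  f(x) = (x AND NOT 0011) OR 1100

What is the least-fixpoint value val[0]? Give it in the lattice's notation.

Iteration log — 6 steps:
  step 1. node 0  ⊔preds=0000  new=1100  stable
  step 2. node 1  ⊔preds=0000  new=1111  old=1110  +wl: 
  step 3. node 2  ⊔preds=1111  new=1111  old=0000  +wl: 
  step 4. node 3  ⊔preds=1111  new=1100  old=0000  +wl: 0,2
  step 5. node 0  ⊔preds=1100  new=1100  stable
  step 6. node 2  ⊔preds=1111  new=1111  stable

Least fixpoint reached:
  node 0: 1100
  node 1: 1111
  node 2: 1111
  node 3: 1100

1100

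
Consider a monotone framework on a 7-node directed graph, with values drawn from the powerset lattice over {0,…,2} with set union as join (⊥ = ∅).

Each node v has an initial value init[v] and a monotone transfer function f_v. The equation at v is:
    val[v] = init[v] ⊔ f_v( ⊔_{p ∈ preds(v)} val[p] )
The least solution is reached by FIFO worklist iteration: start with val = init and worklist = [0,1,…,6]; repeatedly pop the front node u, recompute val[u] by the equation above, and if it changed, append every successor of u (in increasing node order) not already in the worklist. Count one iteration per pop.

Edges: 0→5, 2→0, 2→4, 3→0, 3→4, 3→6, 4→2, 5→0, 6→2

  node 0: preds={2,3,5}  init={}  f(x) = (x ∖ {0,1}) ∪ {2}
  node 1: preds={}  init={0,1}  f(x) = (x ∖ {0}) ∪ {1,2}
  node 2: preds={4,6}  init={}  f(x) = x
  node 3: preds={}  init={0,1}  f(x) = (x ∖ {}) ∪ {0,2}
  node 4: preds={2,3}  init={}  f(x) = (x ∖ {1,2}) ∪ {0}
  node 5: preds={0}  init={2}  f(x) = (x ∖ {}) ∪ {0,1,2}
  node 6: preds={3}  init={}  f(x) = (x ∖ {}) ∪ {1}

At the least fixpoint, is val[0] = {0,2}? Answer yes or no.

Worklist (11 pops):
  #1 pop 0: in={0,1,2} → {2} (was {}); enqueue []
  #2 pop 1: in={} → {0,1,2} (was {0,1}); enqueue []
  #3 pop 2: in={} → {} (no change)
  #4 pop 3: in={} → {0,1,2} (was {0,1}); enqueue [0]
  #5 pop 4: in={0,1,2} → {0} (was {}); enqueue [2]
  #6 pop 5: in={2} → {0,1,2} (was {2}); enqueue []
  #7 pop 6: in={0,1,2} → {0,1,2} (was {}); enqueue []
  #8 pop 0: in={0,1,2} → {2} (no change)
  #9 pop 2: in={0,1,2} → {0,1,2} (was {}); enqueue [0,4]
  #10 pop 0: in={0,1,2} → {2} (no change)
  #11 pop 4: in={0,1,2} → {0} (no change)

Fixpoint:
  val[0] = {2}
  val[1] = {0,1,2}
  val[2] = {0,1,2}
  val[3] = {0,1,2}
  val[4] = {0}
  val[5] = {0,1,2}
  val[6] = {0,1,2}

no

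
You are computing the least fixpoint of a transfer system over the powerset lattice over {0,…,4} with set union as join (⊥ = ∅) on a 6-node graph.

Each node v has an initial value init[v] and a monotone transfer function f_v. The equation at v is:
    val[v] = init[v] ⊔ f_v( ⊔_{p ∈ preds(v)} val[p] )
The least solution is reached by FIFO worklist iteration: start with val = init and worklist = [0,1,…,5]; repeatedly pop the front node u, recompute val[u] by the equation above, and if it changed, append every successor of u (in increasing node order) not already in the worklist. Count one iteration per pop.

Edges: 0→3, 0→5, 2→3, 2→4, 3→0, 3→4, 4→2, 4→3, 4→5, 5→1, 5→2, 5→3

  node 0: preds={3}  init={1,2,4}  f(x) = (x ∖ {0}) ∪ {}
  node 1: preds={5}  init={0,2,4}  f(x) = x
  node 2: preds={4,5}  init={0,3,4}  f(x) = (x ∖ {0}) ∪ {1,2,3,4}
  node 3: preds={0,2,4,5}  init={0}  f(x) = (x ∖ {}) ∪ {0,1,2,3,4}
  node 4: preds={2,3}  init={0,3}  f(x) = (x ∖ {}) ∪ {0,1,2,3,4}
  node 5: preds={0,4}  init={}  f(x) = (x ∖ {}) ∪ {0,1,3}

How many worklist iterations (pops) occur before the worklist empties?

11

Trace (11 dequeues):
  [1] u=0 | in {0} | out {1,2,4} | ==
  [2] u=1 | in {} | out {0,2,4} | ==
  [3] u=2 | in {0,3} | out {0,1,2,3,4} | prev {0,3,4} | push {}
  [4] u=3 | in {0,1,2,3,4} | out {0,1,2,3,4} | prev {0} | push {0}
  [5] u=4 | in {0,1,2,3,4} | out {0,1,2,3,4} | prev {0,3} | push {2,3}
  [6] u=5 | in {0,1,2,3,4} | out {0,1,2,3,4} | prev {} | push {1}
  [7] u=0 | in {0,1,2,3,4} | out {1,2,3,4} | prev {1,2,4} | push {5}
  [8] u=2 | in {0,1,2,3,4} | out {0,1,2,3,4} | ==
  [9] u=3 | in {0,1,2,3,4} | out {0,1,2,3,4} | ==
  [10] u=1 | in {0,1,2,3,4} | out {0,1,2,3,4} | prev {0,2,4} | push {}
  [11] u=5 | in {0,1,2,3,4} | out {0,1,2,3,4} | ==

Converged values:
  [0] {1,2,3,4}
  [1] {0,1,2,3,4}
  [2] {0,1,2,3,4}
  [3] {0,1,2,3,4}
  [4] {0,1,2,3,4}
  [5] {0,1,2,3,4}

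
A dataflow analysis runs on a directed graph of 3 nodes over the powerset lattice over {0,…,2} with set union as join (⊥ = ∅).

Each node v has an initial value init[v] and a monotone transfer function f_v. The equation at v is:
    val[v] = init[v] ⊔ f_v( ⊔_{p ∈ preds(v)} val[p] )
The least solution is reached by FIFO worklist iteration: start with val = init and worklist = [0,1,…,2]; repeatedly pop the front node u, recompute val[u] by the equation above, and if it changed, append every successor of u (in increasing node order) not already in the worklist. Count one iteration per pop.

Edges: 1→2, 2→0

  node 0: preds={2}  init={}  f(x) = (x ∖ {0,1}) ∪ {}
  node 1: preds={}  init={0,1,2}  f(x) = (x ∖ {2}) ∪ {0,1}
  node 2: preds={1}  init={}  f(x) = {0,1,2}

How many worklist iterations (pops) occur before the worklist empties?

4

Trace (4 dequeues):
  [1] u=0 | in {} | out {} | ==
  [2] u=1 | in {} | out {0,1,2} | ==
  [3] u=2 | in {0,1,2} | out {0,1,2} | prev {} | push {0}
  [4] u=0 | in {0,1,2} | out {2} | prev {} | push {}

Converged values:
  [0] {2}
  [1] {0,1,2}
  [2] {0,1,2}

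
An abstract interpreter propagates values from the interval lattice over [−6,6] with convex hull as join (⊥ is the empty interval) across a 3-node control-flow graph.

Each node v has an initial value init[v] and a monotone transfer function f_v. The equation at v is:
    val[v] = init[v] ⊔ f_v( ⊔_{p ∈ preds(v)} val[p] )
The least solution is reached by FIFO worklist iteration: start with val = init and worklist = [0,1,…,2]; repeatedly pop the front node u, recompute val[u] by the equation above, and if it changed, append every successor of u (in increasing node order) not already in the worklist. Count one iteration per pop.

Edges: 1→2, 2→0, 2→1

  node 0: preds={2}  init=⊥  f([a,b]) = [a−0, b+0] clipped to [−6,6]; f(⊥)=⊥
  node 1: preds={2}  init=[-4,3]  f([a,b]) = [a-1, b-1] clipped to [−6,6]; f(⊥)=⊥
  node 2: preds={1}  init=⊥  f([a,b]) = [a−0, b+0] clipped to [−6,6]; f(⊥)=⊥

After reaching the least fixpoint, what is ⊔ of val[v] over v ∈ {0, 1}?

Iteration log — 11 steps:
  step 1. node 0  ⊔preds=⊥  new=⊥  stable
  step 2. node 1  ⊔preds=⊥  new=[-4,3]  stable
  step 3. node 2  ⊔preds=[-4,3]  new=[-4,3]  old=⊥  +wl: 0,1
  step 4. node 0  ⊔preds=[-4,3]  new=[-4,3]  old=⊥  +wl: 
  step 5. node 1  ⊔preds=[-4,3]  new=[-5,3]  old=[-4,3]  +wl: 2
  step 6. node 2  ⊔preds=[-5,3]  new=[-5,3]  old=[-4,3]  +wl: 0,1
  step 7. node 0  ⊔preds=[-5,3]  new=[-5,3]  old=[-4,3]  +wl: 
  step 8. node 1  ⊔preds=[-5,3]  new=[-6,3]  old=[-5,3]  +wl: 2
  step 9. node 2  ⊔preds=[-6,3]  new=[-6,3]  old=[-5,3]  +wl: 0,1
  step 10. node 0  ⊔preds=[-6,3]  new=[-6,3]  old=[-5,3]  +wl: 
  step 11. node 1  ⊔preds=[-6,3]  new=[-6,3]  stable

Least fixpoint reached:
  node 0: [-6,3]
  node 1: [-6,3]
  node 2: [-6,3]

[-6,3]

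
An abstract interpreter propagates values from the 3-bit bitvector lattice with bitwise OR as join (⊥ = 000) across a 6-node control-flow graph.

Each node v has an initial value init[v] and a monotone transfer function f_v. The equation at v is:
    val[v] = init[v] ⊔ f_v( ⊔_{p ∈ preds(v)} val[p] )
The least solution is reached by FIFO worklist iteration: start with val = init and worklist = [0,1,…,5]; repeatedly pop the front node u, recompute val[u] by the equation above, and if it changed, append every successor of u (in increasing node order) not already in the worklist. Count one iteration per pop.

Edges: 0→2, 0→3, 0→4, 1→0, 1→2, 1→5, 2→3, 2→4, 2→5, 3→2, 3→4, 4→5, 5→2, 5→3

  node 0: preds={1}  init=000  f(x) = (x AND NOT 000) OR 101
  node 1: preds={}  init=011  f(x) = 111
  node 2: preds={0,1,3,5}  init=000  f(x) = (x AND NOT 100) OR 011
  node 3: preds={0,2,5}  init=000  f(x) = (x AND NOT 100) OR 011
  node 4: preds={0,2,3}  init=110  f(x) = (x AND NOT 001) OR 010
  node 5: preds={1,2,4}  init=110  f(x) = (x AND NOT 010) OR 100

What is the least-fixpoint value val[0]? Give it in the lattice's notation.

111

Worklist (9 pops):
  #1 pop 0: in=011 → 111 (was 000); enqueue []
  #2 pop 1: in=000 → 111 (was 011); enqueue [0]
  #3 pop 2: in=111 → 011 (was 000); enqueue []
  #4 pop 3: in=111 → 011 (was 000); enqueue [2]
  #5 pop 4: in=111 → 110 (no change)
  #6 pop 5: in=111 → 111 (was 110); enqueue [3]
  #7 pop 0: in=111 → 111 (no change)
  #8 pop 2: in=111 → 011 (no change)
  #9 pop 3: in=111 → 011 (no change)

Fixpoint:
  val[0] = 111
  val[1] = 111
  val[2] = 011
  val[3] = 011
  val[4] = 110
  val[5] = 111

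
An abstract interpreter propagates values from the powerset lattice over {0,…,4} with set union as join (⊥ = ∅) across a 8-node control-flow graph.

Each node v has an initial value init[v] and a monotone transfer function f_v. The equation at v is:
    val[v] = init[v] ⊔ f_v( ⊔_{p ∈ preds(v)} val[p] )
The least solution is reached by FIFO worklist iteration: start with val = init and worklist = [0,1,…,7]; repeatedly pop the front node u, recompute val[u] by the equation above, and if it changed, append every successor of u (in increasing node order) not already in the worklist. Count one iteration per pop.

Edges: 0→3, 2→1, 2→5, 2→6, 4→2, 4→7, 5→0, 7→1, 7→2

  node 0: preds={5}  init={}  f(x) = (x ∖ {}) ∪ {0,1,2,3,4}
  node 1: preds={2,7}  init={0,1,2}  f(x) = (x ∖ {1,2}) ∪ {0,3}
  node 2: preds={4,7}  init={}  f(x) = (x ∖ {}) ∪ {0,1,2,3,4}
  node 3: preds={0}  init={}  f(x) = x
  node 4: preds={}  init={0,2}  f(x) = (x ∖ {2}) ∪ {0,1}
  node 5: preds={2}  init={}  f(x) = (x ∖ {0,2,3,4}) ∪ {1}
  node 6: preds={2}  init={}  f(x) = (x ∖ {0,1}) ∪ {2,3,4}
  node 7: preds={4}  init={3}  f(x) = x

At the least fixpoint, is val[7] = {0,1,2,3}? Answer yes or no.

yes

Worklist (11 pops):
  #1 pop 0: in={} → {0,1,2,3,4} (was {}); enqueue []
  #2 pop 1: in={3} → {0,1,2,3} (was {0,1,2}); enqueue []
  #3 pop 2: in={0,2,3} → {0,1,2,3,4} (was {}); enqueue [1]
  #4 pop 3: in={0,1,2,3,4} → {0,1,2,3,4} (was {}); enqueue []
  #5 pop 4: in={} → {0,1,2} (was {0,2}); enqueue [2]
  #6 pop 5: in={0,1,2,3,4} → {1} (was {}); enqueue [0]
  #7 pop 6: in={0,1,2,3,4} → {2,3,4} (was {}); enqueue []
  #8 pop 7: in={0,1,2} → {0,1,2,3} (was {3}); enqueue []
  #9 pop 1: in={0,1,2,3,4} → {0,1,2,3,4} (was {0,1,2,3}); enqueue []
  #10 pop 2: in={0,1,2,3} → {0,1,2,3,4} (no change)
  #11 pop 0: in={1} → {0,1,2,3,4} (no change)

Fixpoint:
  val[0] = {0,1,2,3,4}
  val[1] = {0,1,2,3,4}
  val[2] = {0,1,2,3,4}
  val[3] = {0,1,2,3,4}
  val[4] = {0,1,2}
  val[5] = {1}
  val[6] = {2,3,4}
  val[7] = {0,1,2,3}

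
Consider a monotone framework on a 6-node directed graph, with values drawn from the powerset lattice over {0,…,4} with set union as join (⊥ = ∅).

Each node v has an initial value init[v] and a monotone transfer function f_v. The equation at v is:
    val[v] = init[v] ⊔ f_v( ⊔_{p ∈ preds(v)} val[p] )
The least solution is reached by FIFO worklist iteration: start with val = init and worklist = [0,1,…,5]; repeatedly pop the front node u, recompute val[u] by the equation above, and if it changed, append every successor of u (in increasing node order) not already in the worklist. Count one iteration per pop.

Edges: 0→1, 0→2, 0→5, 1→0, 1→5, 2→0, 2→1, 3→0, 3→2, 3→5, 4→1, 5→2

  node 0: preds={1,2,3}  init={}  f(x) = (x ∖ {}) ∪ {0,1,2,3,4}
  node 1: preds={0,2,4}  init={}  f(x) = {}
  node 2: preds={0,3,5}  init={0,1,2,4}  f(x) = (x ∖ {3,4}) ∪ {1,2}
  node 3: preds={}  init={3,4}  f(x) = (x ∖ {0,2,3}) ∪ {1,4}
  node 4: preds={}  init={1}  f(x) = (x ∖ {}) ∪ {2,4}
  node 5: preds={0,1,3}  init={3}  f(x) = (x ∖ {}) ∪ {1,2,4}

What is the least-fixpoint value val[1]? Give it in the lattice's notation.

Iteration log — 9 steps:
  step 1. node 0  ⊔preds={0,1,2,3,4}  new={0,1,2,3,4}  old={}  +wl: 
  step 2. node 1  ⊔preds={0,1,2,3,4}  new={}  stable
  step 3. node 2  ⊔preds={0,1,2,3,4}  new={0,1,2,4}  stable
  step 4. node 3  ⊔preds={}  new={1,3,4}  old={3,4}  +wl: 0,2
  step 5. node 4  ⊔preds={}  new={1,2,4}  old={1}  +wl: 1
  step 6. node 5  ⊔preds={0,1,2,3,4}  new={0,1,2,3,4}  old={3}  +wl: 
  step 7. node 0  ⊔preds={0,1,2,3,4}  new={0,1,2,3,4}  stable
  step 8. node 2  ⊔preds={0,1,2,3,4}  new={0,1,2,4}  stable
  step 9. node 1  ⊔preds={0,1,2,3,4}  new={}  stable

Least fixpoint reached:
  node 0: {0,1,2,3,4}
  node 1: {}
  node 2: {0,1,2,4}
  node 3: {1,3,4}
  node 4: {1,2,4}
  node 5: {0,1,2,3,4}

{}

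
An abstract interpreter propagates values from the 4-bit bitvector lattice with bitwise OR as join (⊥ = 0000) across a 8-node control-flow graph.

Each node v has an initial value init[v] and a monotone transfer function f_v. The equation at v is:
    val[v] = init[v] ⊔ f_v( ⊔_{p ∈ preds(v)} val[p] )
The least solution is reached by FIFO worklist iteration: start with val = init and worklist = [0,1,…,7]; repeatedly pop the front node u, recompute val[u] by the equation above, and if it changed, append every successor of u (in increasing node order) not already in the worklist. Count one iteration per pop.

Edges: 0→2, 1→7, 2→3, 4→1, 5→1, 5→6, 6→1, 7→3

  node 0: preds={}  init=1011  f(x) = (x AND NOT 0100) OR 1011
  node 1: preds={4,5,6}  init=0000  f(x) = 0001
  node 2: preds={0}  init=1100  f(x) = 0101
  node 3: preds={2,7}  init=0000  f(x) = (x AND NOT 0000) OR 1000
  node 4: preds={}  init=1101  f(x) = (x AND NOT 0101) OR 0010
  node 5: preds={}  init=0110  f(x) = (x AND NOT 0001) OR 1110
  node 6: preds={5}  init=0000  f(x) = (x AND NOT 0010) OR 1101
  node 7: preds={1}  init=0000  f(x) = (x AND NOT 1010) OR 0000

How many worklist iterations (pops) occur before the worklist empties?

10

Trace (10 dequeues):
  [1] u=0 | in 0000 | out 1011 | ==
  [2] u=1 | in 1111 | out 0001 | prev 0000 | push {}
  [3] u=2 | in 1011 | out 1101 | prev 1100 | push {}
  [4] u=3 | in 1101 | out 1101 | prev 0000 | push {}
  [5] u=4 | in 0000 | out 1111 | prev 1101 | push {1}
  [6] u=5 | in 0000 | out 1110 | prev 0110 | push {}
  [7] u=6 | in 1110 | out 1101 | prev 0000 | push {}
  [8] u=7 | in 0001 | out 0001 | prev 0000 | push {3}
  [9] u=1 | in 1111 | out 0001 | ==
  [10] u=3 | in 1101 | out 1101 | ==

Converged values:
  [0] 1011
  [1] 0001
  [2] 1101
  [3] 1101
  [4] 1111
  [5] 1110
  [6] 1101
  [7] 0001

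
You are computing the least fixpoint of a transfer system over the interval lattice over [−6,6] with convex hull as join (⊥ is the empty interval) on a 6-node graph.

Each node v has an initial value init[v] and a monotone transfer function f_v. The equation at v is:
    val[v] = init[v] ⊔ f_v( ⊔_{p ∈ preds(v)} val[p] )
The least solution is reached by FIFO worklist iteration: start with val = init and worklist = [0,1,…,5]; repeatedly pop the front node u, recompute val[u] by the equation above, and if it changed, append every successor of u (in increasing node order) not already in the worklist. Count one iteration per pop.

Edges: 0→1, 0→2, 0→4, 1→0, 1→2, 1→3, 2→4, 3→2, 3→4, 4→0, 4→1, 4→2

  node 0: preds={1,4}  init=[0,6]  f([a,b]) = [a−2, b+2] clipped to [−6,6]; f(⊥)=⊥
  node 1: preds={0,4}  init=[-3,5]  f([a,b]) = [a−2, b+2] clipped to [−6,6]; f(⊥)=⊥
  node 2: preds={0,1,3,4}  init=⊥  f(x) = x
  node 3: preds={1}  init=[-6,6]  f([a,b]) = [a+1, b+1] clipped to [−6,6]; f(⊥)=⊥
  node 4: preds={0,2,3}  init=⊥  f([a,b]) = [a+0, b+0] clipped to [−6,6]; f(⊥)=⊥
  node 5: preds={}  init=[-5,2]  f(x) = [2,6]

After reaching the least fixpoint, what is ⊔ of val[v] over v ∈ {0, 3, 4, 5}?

[-6,6]

Iteration log — 10 steps:
  step 1. node 0  ⊔preds=[-3,5]  new=[-5,6]  old=[0,6]  +wl: 
  step 2. node 1  ⊔preds=[-5,6]  new=[-6,6]  old=[-3,5]  +wl: 0
  step 3. node 2  ⊔preds=[-6,6]  new=[-6,6]  old=⊥  +wl: 
  step 4. node 3  ⊔preds=[-6,6]  new=[-6,6]  stable
  step 5. node 4  ⊔preds=[-6,6]  new=[-6,6]  old=⊥  +wl: 1,2
  step 6. node 5  ⊔preds=⊥  new=[-5,6]  old=[-5,2]  +wl: 
  step 7. node 0  ⊔preds=[-6,6]  new=[-6,6]  old=[-5,6]  +wl: 4
  step 8. node 1  ⊔preds=[-6,6]  new=[-6,6]  stable
  step 9. node 2  ⊔preds=[-6,6]  new=[-6,6]  stable
  step 10. node 4  ⊔preds=[-6,6]  new=[-6,6]  stable

Least fixpoint reached:
  node 0: [-6,6]
  node 1: [-6,6]
  node 2: [-6,6]
  node 3: [-6,6]
  node 4: [-6,6]
  node 5: [-5,6]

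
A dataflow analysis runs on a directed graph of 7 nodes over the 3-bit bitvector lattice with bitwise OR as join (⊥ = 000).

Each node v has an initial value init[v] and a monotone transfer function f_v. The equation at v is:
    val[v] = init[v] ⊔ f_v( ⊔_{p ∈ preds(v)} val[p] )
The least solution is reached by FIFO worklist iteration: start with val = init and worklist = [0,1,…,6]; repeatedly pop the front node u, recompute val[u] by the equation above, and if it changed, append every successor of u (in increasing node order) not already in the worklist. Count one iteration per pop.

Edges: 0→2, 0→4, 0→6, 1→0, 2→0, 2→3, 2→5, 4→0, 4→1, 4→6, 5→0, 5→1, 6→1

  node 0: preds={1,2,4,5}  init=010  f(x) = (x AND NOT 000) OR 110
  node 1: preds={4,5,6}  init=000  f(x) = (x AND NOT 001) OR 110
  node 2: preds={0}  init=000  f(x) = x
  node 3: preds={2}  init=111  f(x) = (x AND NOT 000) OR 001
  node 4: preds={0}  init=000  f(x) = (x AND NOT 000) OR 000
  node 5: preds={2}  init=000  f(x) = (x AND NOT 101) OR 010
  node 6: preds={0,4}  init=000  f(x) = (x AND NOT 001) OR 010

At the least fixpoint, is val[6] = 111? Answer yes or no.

no

Trace (9 dequeues):
  [1] u=0 | in 000 | out 110 | prev 010 | push {}
  [2] u=1 | in 000 | out 110 | prev 000 | push {0}
  [3] u=2 | in 110 | out 110 | prev 000 | push {}
  [4] u=3 | in 110 | out 111 | ==
  [5] u=4 | in 110 | out 110 | prev 000 | push {1}
  [6] u=5 | in 110 | out 010 | prev 000 | push {}
  [7] u=6 | in 110 | out 110 | prev 000 | push {}
  [8] u=0 | in 110 | out 110 | ==
  [9] u=1 | in 110 | out 110 | ==

Converged values:
  [0] 110
  [1] 110
  [2] 110
  [3] 111
  [4] 110
  [5] 010
  [6] 110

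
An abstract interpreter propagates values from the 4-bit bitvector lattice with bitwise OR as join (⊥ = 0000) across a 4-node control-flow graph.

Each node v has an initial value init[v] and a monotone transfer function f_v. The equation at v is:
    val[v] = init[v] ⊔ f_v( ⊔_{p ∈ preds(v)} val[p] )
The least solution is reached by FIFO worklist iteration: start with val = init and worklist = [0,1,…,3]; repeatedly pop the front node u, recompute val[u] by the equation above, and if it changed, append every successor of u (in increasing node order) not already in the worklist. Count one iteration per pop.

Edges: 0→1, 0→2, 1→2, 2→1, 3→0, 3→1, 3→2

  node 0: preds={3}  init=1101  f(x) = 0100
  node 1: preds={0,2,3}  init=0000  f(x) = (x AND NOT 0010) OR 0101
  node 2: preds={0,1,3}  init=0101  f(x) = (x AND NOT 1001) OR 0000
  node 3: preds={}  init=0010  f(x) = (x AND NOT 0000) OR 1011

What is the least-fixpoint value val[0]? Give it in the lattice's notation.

1101

Worklist (7 pops):
  #1 pop 0: in=0010 → 1101 (no change)
  #2 pop 1: in=1111 → 1101 (was 0000); enqueue []
  #3 pop 2: in=1111 → 0111 (was 0101); enqueue [1]
  #4 pop 3: in=0000 → 1011 (was 0010); enqueue [0,2]
  #5 pop 1: in=1111 → 1101 (no change)
  #6 pop 0: in=1011 → 1101 (no change)
  #7 pop 2: in=1111 → 0111 (no change)

Fixpoint:
  val[0] = 1101
  val[1] = 1101
  val[2] = 0111
  val[3] = 1011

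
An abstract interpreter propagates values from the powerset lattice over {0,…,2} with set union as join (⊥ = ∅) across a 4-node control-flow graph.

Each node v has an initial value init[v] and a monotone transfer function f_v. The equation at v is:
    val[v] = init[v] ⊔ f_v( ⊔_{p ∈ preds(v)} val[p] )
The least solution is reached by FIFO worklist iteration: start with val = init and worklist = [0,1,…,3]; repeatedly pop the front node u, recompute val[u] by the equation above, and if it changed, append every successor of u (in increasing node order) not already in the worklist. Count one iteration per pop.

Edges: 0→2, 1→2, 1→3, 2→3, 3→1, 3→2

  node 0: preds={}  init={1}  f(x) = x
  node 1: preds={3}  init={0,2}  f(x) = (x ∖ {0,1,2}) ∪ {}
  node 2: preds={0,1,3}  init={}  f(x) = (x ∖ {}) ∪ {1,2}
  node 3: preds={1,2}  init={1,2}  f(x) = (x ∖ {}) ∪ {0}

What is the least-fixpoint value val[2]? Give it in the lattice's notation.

Iteration log — 6 steps:
  step 1. node 0  ⊔preds={}  new={1}  stable
  step 2. node 1  ⊔preds={1,2}  new={0,2}  stable
  step 3. node 2  ⊔preds={0,1,2}  new={0,1,2}  old={}  +wl: 
  step 4. node 3  ⊔preds={0,1,2}  new={0,1,2}  old={1,2}  +wl: 1,2
  step 5. node 1  ⊔preds={0,1,2}  new={0,2}  stable
  step 6. node 2  ⊔preds={0,1,2}  new={0,1,2}  stable

Least fixpoint reached:
  node 0: {1}
  node 1: {0,2}
  node 2: {0,1,2}
  node 3: {0,1,2}

{0,1,2}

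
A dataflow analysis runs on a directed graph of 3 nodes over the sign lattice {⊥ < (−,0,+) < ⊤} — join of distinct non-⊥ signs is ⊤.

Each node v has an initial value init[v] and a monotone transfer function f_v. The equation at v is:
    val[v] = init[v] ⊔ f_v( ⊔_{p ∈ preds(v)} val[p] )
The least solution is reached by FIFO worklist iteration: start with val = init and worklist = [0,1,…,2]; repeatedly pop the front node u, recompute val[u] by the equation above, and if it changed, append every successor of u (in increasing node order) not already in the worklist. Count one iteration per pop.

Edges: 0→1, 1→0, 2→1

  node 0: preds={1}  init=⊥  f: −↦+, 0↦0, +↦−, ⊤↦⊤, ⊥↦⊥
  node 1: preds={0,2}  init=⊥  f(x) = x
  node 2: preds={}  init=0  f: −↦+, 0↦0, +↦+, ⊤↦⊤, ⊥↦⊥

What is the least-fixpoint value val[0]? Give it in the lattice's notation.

0

Trace (5 dequeues):
  [1] u=0 | in ⊥ | out ⊥ | ==
  [2] u=1 | in 0 | out 0 | prev ⊥ | push {0}
  [3] u=2 | in ⊥ | out 0 | ==
  [4] u=0 | in 0 | out 0 | prev ⊥ | push {1}
  [5] u=1 | in 0 | out 0 | ==

Converged values:
  [0] 0
  [1] 0
  [2] 0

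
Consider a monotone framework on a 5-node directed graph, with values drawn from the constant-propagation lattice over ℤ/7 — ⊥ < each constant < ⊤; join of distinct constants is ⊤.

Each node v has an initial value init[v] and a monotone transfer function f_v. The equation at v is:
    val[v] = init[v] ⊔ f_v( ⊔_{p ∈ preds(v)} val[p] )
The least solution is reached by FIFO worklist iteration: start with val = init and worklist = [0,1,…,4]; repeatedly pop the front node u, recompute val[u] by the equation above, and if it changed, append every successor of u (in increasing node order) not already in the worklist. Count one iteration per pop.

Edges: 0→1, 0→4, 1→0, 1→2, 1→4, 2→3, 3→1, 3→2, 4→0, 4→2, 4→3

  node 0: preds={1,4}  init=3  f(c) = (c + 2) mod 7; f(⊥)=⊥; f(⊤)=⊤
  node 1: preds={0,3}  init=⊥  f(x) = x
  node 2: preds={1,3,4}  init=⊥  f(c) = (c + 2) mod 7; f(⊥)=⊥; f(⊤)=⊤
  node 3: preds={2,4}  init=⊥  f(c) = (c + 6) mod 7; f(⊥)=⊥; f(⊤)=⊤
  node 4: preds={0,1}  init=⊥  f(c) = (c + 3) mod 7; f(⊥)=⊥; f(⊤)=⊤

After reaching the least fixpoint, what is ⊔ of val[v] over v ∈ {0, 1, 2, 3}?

Worklist (14 pops):
  #1 pop 0: in=⊥ → 3 (no change)
  #2 pop 1: in=3 → 3 (was ⊥); enqueue [0]
  #3 pop 2: in=3 → 5 (was ⊥); enqueue []
  #4 pop 3: in=5 → 4 (was ⊥); enqueue [1,2]
  #5 pop 4: in=3 → 6 (was ⊥); enqueue [3]
  #6 pop 0: in=⊤ → ⊤ (was 3); enqueue [4]
  #7 pop 1: in=⊤ → ⊤ (was 3); enqueue [0]
  #8 pop 2: in=⊤ → ⊤ (was 5); enqueue []
  #9 pop 3: in=⊤ → ⊤ (was 4); enqueue [1,2]
  #10 pop 4: in=⊤ → ⊤ (was 6); enqueue [3]
  #11 pop 0: in=⊤ → ⊤ (no change)
  #12 pop 1: in=⊤ → ⊤ (no change)
  #13 pop 2: in=⊤ → ⊤ (no change)
  #14 pop 3: in=⊤ → ⊤ (no change)

Fixpoint:
  val[0] = ⊤
  val[1] = ⊤
  val[2] = ⊤
  val[3] = ⊤
  val[4] = ⊤

⊤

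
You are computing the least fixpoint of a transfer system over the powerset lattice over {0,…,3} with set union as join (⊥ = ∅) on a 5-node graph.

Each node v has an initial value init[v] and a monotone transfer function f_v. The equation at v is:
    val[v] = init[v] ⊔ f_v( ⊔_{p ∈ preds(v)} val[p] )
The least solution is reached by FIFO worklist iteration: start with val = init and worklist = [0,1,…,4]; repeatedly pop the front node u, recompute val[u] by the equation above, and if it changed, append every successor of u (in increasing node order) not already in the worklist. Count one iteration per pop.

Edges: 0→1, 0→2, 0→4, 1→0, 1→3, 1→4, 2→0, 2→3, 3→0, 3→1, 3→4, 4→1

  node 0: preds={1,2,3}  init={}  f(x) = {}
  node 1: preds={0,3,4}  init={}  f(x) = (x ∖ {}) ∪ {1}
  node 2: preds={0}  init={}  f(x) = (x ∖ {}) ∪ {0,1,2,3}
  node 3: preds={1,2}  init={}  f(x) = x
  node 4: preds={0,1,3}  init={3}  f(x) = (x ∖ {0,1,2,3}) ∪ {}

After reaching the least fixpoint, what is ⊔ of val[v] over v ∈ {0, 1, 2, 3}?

{0,1,2,3}

Worklist (10 pops):
  #1 pop 0: in={} → {} (no change)
  #2 pop 1: in={3} → {1,3} (was {}); enqueue [0]
  #3 pop 2: in={} → {0,1,2,3} (was {}); enqueue []
  #4 pop 3: in={0,1,2,3} → {0,1,2,3} (was {}); enqueue [1]
  #5 pop 4: in={0,1,2,3} → {3} (no change)
  #6 pop 0: in={0,1,2,3} → {} (no change)
  #7 pop 1: in={0,1,2,3} → {0,1,2,3} (was {1,3}); enqueue [0,3,4]
  #8 pop 0: in={0,1,2,3} → {} (no change)
  #9 pop 3: in={0,1,2,3} → {0,1,2,3} (no change)
  #10 pop 4: in={0,1,2,3} → {3} (no change)

Fixpoint:
  val[0] = {}
  val[1] = {0,1,2,3}
  val[2] = {0,1,2,3}
  val[3] = {0,1,2,3}
  val[4] = {3}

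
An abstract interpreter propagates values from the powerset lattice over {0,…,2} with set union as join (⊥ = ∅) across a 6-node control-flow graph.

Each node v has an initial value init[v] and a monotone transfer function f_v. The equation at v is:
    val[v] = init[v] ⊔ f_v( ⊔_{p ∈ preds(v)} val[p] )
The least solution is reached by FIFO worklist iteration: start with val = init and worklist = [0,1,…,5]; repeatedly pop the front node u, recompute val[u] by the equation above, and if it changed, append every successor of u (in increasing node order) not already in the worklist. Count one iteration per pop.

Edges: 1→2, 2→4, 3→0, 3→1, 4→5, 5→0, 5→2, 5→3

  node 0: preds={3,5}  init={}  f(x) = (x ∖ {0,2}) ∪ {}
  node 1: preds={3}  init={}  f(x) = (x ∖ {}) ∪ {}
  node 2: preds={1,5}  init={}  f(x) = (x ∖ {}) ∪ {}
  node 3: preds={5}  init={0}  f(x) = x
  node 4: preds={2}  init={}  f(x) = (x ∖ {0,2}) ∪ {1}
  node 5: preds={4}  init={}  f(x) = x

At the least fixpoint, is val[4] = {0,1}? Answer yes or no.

no

Trace (13 dequeues):
  [1] u=0 | in {0} | out {} | ==
  [2] u=1 | in {0} | out {0} | prev {} | push {}
  [3] u=2 | in {0} | out {0} | prev {} | push {}
  [4] u=3 | in {} | out {0} | ==
  [5] u=4 | in {0} | out {1} | prev {} | push {}
  [6] u=5 | in {1} | out {1} | prev {} | push {0,2,3}
  [7] u=0 | in {0,1} | out {1} | prev {} | push {}
  [8] u=2 | in {0,1} | out {0,1} | prev {0} | push {4}
  [9] u=3 | in {1} | out {0,1} | prev {0} | push {0,1}
  [10] u=4 | in {0,1} | out {1} | ==
  [11] u=0 | in {0,1} | out {1} | ==
  [12] u=1 | in {0,1} | out {0,1} | prev {0} | push {2}
  [13] u=2 | in {0,1} | out {0,1} | ==

Converged values:
  [0] {1}
  [1] {0,1}
  [2] {0,1}
  [3] {0,1}
  [4] {1}
  [5] {1}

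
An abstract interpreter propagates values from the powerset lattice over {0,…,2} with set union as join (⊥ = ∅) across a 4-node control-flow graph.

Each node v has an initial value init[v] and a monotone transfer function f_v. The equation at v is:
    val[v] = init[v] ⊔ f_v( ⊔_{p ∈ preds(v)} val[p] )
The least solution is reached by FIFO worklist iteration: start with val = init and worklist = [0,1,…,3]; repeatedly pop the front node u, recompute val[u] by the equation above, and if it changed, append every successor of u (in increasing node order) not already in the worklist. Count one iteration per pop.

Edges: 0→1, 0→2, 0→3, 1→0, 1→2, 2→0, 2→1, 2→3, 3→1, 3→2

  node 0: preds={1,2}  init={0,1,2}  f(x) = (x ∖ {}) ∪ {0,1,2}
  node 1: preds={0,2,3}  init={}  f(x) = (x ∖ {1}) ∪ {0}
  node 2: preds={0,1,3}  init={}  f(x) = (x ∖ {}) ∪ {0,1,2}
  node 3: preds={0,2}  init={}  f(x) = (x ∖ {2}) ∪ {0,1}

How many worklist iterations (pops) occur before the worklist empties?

Iteration log — 7 steps:
  step 1. node 0  ⊔preds={}  new={0,1,2}  stable
  step 2. node 1  ⊔preds={0,1,2}  new={0,2}  old={}  +wl: 0
  step 3. node 2  ⊔preds={0,1,2}  new={0,1,2}  old={}  +wl: 1
  step 4. node 3  ⊔preds={0,1,2}  new={0,1}  old={}  +wl: 2
  step 5. node 0  ⊔preds={0,1,2}  new={0,1,2}  stable
  step 6. node 1  ⊔preds={0,1,2}  new={0,2}  stable
  step 7. node 2  ⊔preds={0,1,2}  new={0,1,2}  stable

Least fixpoint reached:
  node 0: {0,1,2}
  node 1: {0,2}
  node 2: {0,1,2}
  node 3: {0,1}

7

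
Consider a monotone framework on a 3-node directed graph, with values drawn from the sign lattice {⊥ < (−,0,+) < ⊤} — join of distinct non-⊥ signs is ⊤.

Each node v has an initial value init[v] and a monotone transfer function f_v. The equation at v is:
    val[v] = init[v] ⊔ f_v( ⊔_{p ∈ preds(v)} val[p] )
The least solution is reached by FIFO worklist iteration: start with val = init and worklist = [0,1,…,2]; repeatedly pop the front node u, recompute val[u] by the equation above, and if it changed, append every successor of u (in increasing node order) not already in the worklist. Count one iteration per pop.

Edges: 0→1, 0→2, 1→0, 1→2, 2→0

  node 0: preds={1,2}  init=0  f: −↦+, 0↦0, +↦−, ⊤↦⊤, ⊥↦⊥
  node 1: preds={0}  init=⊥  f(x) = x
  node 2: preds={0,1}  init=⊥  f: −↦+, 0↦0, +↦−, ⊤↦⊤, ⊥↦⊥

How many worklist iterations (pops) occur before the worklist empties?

4

Worklist (4 pops):
  #1 pop 0: in=⊥ → 0 (no change)
  #2 pop 1: in=0 → 0 (was ⊥); enqueue [0]
  #3 pop 2: in=0 → 0 (was ⊥); enqueue []
  #4 pop 0: in=0 → 0 (no change)

Fixpoint:
  val[0] = 0
  val[1] = 0
  val[2] = 0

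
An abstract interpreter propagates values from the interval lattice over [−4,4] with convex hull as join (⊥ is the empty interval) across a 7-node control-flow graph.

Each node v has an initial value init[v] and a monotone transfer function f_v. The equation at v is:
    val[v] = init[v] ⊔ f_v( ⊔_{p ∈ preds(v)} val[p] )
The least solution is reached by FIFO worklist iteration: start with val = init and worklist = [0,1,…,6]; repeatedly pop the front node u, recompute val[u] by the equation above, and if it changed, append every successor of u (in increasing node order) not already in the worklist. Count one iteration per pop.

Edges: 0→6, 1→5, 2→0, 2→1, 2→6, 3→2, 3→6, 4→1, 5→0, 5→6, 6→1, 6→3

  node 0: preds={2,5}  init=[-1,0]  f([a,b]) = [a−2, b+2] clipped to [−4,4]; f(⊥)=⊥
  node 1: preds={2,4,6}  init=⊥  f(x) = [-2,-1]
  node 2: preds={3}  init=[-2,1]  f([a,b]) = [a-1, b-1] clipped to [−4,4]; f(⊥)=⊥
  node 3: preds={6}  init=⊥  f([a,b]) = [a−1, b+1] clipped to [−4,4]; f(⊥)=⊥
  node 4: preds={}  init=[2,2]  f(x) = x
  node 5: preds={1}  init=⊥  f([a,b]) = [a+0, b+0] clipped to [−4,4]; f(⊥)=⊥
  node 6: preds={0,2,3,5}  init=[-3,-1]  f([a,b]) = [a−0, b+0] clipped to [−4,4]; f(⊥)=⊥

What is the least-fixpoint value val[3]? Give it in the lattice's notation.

Iteration log — 17 steps:
  step 1. node 0  ⊔preds=[-2,1]  new=[-4,3]  old=[-1,0]  +wl: 
  step 2. node 1  ⊔preds=[-3,2]  new=[-2,-1]  old=⊥  +wl: 
  step 3. node 2  ⊔preds=⊥  new=[-2,1]  stable
  step 4. node 3  ⊔preds=[-3,-1]  new=[-4,0]  old=⊥  +wl: 2
  step 5. node 4  ⊔preds=⊥  new=[2,2]  stable
  step 6. node 5  ⊔preds=[-2,-1]  new=[-2,-1]  old=⊥  +wl: 0
  step 7. node 6  ⊔preds=[-4,3]  new=[-4,3]  old=[-3,-1]  +wl: 1,3
  step 8. node 2  ⊔preds=[-4,0]  new=[-4,1]  old=[-2,1]  +wl: 6
  step 9. node 0  ⊔preds=[-4,1]  new=[-4,3]  stable
  step 10. node 1  ⊔preds=[-4,3]  new=[-2,-1]  stable
  step 11. node 3  ⊔preds=[-4,3]  new=[-4,4]  old=[-4,0]  +wl: 2
  step 12. node 6  ⊔preds=[-4,4]  new=[-4,4]  old=[-4,3]  +wl: 1,3
  step 13. node 2  ⊔preds=[-4,4]  new=[-4,3]  old=[-4,1]  +wl: 0,6
  step 14. node 1  ⊔preds=[-4,4]  new=[-2,-1]  stable
  step 15. node 3  ⊔preds=[-4,4]  new=[-4,4]  stable
  step 16. node 0  ⊔preds=[-4,3]  new=[-4,4]  old=[-4,3]  +wl: 
  step 17. node 6  ⊔preds=[-4,4]  new=[-4,4]  stable

Least fixpoint reached:
  node 0: [-4,4]
  node 1: [-2,-1]
  node 2: [-4,3]
  node 3: [-4,4]
  node 4: [2,2]
  node 5: [-2,-1]
  node 6: [-4,4]

[-4,4]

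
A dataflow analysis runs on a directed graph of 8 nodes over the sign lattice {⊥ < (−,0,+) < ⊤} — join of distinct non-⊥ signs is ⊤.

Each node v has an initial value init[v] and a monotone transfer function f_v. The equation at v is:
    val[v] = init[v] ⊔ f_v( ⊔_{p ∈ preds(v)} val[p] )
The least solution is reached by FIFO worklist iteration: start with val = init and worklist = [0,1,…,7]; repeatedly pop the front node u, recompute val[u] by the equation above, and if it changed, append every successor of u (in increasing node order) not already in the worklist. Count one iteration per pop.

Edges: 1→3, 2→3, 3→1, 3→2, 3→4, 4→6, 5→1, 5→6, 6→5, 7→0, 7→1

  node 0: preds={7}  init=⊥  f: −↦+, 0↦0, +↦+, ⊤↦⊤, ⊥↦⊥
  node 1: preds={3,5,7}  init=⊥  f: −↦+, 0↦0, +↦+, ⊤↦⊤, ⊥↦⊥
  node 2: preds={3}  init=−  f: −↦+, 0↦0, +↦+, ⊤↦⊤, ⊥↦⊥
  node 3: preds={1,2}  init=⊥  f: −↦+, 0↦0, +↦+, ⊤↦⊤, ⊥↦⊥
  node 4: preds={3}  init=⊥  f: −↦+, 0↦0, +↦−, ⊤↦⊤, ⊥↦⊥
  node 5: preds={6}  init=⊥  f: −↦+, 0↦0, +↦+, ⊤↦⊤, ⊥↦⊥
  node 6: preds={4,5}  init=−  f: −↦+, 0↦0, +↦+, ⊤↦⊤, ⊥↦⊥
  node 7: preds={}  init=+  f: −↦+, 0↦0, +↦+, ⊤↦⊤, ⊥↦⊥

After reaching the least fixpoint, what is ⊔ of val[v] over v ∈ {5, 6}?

Worklist (14 pops):
  #1 pop 0: in=+ → + (was ⊥); enqueue []
  #2 pop 1: in=+ → + (was ⊥); enqueue []
  #3 pop 2: in=⊥ → − (no change)
  #4 pop 3: in=⊤ → ⊤ (was ⊥); enqueue [1,2]
  #5 pop 4: in=⊤ → ⊤ (was ⊥); enqueue []
  #6 pop 5: in=− → + (was ⊥); enqueue []
  #7 pop 6: in=⊤ → ⊤ (was −); enqueue [5]
  #8 pop 7: in=⊥ → + (no change)
  #9 pop 1: in=⊤ → ⊤ (was +); enqueue [3]
  #10 pop 2: in=⊤ → ⊤ (was −); enqueue []
  #11 pop 5: in=⊤ → ⊤ (was +); enqueue [1,6]
  #12 pop 3: in=⊤ → ⊤ (no change)
  #13 pop 1: in=⊤ → ⊤ (no change)
  #14 pop 6: in=⊤ → ⊤ (no change)

Fixpoint:
  val[0] = +
  val[1] = ⊤
  val[2] = ⊤
  val[3] = ⊤
  val[4] = ⊤
  val[5] = ⊤
  val[6] = ⊤
  val[7] = +

⊤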